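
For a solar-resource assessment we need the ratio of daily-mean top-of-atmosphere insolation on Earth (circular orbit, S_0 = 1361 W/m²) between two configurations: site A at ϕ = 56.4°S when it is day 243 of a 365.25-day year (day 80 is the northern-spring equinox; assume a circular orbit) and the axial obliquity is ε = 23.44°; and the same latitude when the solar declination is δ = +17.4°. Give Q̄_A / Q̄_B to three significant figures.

Q̄_A / Q̄_B ≈ 1.97

— Configuration A (ϕ=-56.4°):
Solar longitude: L_s = 360° × (243 − 80)/365.25 = 160.657°.
sin δ = sin 23.44° × sin 160.657° = 0.13176, so δ = +7.571°.
cos h₀ = −tan(-56.4°) tan(+7.571°) = 0.2001, h₀ = 1.3694 rad.
Bracket: h₀ sin ϕ sin δ + cos ϕ cos δ sin h₀ = 1.3694×-0.83292×0.13176 + 0.55339×0.99128×0.97979 = -0.150286 + 0.537478 = 0.387192.
Q̄ = (S_0/π) × [bracket] = (1361/π) × 0.387192 = 167.74 W/m².
— Configuration B (ϕ=-56.4°):
cos h₀ = −tan(-56.4°) tan(+17.400°) = 0.4717, h₀ = 1.0796 rad.
Bracket: h₀ sin ϕ sin δ + cos ϕ cos δ sin h₀ = 1.0796×-0.83292×0.29904 + 0.55339×0.95424×0.88177 = -0.268903 + 0.465634 = 0.196731.
Q̄ = (S_0/π) × [bracket] = (1361/π) × 0.196731 = 85.228 W/m².
Ratio Q̄_A / Q̄_B = 167.74 / 85.228 = 1.968.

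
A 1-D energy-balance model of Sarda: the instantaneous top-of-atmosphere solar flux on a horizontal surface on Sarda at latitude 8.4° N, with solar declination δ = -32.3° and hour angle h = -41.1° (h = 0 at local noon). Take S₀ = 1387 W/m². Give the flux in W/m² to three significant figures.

766 W/m²

cos θ_z = sin φ sin δ + cos φ cos δ cos h = -0.078060 + 0.630125 = 0.552065.
Flux = S₀ · cos θ_z = 1387 × 0.552065 = 765.7 W/m².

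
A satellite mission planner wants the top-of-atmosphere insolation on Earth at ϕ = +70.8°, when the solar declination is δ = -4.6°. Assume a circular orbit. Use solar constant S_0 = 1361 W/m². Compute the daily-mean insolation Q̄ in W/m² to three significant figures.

cos h₀ = −tan(+70.8°) tan(-4.600°) = 0.2310, h₀ = 1.3376 rad.
Bracket: h₀ sin ϕ sin δ + cos ϕ cos δ sin h₀ = 1.3376×0.94438×-0.08020 + 0.32887×0.99678×0.97294 = -0.101309 + 0.318940 = 0.217631.
Q̄ = (S_0/π) × [bracket] = (1361/π) × 0.217631 = 94.28 W/m².

Q̄ ≈ 94.3 W/m²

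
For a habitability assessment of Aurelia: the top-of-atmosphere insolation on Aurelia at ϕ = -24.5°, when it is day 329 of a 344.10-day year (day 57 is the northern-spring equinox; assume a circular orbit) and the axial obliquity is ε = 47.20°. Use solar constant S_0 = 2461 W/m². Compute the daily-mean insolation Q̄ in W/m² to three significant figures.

Q̄ ≈ 918 W/m²

Solar longitude: L_s = 360° × (329 − 57)/344.10 = 284.568°.
sin δ = sin 47.20° × sin 284.568° = -0.71014, so δ = -45.246°.
cos h₀ = −tan(-24.5°) tan(-45.246°) = -0.4597, h₀ = 2.0484 rad.
Bracket: h₀ sin ϕ sin δ + cos ϕ cos δ sin h₀ = 2.0484×-0.41469×-0.71014 + 0.90996×0.70406×0.88809 = 0.603229 + 0.568969 = 1.172198.
Q̄ = (S_0/π) × [bracket] = (2461/π) × 1.172198 = 918.3 W/m².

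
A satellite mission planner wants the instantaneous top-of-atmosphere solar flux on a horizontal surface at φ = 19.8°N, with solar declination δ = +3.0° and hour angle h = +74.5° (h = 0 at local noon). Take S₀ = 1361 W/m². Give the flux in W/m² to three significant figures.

cos θ_z = sin φ sin δ + cos φ cos δ cos h = 0.017728 + 0.251095 = 0.268823.
Flux = S₀ · cos θ_z = 1361 × 0.268823 = 365.9 W/m².

366 W/m²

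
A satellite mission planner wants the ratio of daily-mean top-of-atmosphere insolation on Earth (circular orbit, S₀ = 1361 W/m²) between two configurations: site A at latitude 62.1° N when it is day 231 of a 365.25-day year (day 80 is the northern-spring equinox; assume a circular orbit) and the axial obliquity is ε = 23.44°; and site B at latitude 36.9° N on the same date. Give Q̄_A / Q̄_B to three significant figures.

— Configuration A (φ=+62.1°):
Solar longitude: λ_s = 360° × (231 − 80)/365.25 = 148.830°.
sin δ = sin 23.44° × sin 148.830° = 0.20589, so δ = +11.882°.
cos H₀ = −tan(+62.1°) tan(+11.882°) = -0.3974, H₀ = 1.9794 rad.
Bracket: H₀ sin φ sin δ + cos φ cos δ sin H₀ = 1.9794×0.88377×0.20589 + 0.46793×0.97858×0.91766 = 0.360170 + 0.420203 = 0.780373.
Q̄ = (S₀/π) × [bracket] = (1361/π) × 0.780373 = 338.07 W/m².
— Configuration B (φ=+36.9°):
cos H₀ = −tan(+36.9°) tan(+11.882°) = -0.1580, H₀ = 1.7294 rad.
Bracket: H₀ sin φ sin δ + cos φ cos δ sin H₀ = 1.7294×0.60042×0.20589 + 0.79968×0.97858×0.98744 = 0.213789 + 0.772722 = 0.986511.
Q̄ = (S₀/π) × [bracket] = (1361/π) × 0.986511 = 427.38 W/m².
Ratio Q̄_A / Q̄_B = 338.07 / 427.38 = 0.7910.

Q̄_A / Q̄_B ≈ 0.791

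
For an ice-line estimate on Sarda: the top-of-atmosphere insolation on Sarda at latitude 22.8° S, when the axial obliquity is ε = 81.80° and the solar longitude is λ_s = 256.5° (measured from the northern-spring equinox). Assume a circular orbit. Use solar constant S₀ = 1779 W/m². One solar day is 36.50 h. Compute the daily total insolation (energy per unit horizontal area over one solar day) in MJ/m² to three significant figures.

Solar declination: sin δ = sin ε · sin λ_s = sin 81.80° × sin 256.5° = -0.96243, so δ = -74.244°.
cos H₀ = −tan(-22.8°) tan(-74.244°) = -1.4899 ≤ −1 ⇒ polar day, H₀ = π.
Bracket: H₀ sin φ sin δ + cos φ cos δ sin H₀ = 3.1416×-0.38752×-0.96243 + 0.92186×0.27153×0.00000 = 1.171694 + 0.000000 = 1.171694.
Q̄ = (S₀/π) × [bracket] = (1779/π) × 1.171694 = 663.50 W/m².
Daily total = Q̄ × 36.50 h × 3600 s/h = 663.50 × 36.50 × 3600 / 10⁶ = 87.18 MJ/m².

87.2 MJ/m²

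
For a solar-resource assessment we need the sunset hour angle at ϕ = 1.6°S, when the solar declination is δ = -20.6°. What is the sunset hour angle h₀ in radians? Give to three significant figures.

h₀ = 1.58 rad

cos h₀ = −tan ϕ · tan δ = −tan(-1.6°) × tan(-20.600°) = -0.0105, so h₀ = 1.5813 rad = 90.60°.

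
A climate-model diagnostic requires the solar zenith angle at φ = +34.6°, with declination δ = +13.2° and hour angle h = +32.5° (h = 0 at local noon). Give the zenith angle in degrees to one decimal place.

cos θ_z = sin φ sin δ + cos φ cos δ cos h = 0.129668 + 0.675884 = 0.805552.
θ_z = arccos(0.805552) = 36.3°.

θ_z = 36.3°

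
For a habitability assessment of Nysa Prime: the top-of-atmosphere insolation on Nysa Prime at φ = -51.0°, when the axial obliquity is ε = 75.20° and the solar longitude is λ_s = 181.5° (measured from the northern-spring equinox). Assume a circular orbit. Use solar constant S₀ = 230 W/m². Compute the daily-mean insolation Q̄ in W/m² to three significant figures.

Solar declination: sin δ = sin ε · sin λ_s = sin 75.20° × sin 181.5° = -0.02531, so δ = -1.450°.
cos H₀ = −tan(-51.0°) tan(-1.450°) = -0.0313, H₀ = 1.6021 rad.
Bracket: H₀ sin φ sin δ + cos φ cos δ sin H₀ = 1.6021×-0.77715×-0.02531 + 0.62932×0.99968×0.99951 = 0.031513 + 0.628810 = 0.660323.
Q̄ = (S₀/π) × [bracket] = (230/π) × 0.660323 = 48.34 W/m².

Q̄ ≈ 48.3 W/m²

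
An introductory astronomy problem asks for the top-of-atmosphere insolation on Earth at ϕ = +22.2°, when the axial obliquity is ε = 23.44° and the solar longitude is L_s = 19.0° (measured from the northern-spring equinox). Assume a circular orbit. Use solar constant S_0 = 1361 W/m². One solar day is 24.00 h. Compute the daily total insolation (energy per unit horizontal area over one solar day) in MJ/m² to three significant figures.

Solar declination: sin δ = sin ε · sin L_s = sin 23.44° × sin 19.0° = 0.12951, so δ = +7.441°.
cos h₀ = −tan(+22.2°) tan(+7.441°) = -0.0533, h₀ = 1.6241 rad.
Bracket: h₀ sin ϕ sin δ + cos ϕ cos δ sin h₀ = 1.6241×0.37784×0.12951 + 0.92587×0.99158×0.99858 = 0.079474 + 0.916771 = 0.996245.
Q̄ = (S_0/π) × [bracket] = (1361/π) × 0.996245 = 431.59 W/m².
Daily total = Q̄ × 24.00 h × 3600 s/h = 431.59 × 24.00 × 3600 / 10⁶ = 37.29 MJ/m².

37.3 MJ/m²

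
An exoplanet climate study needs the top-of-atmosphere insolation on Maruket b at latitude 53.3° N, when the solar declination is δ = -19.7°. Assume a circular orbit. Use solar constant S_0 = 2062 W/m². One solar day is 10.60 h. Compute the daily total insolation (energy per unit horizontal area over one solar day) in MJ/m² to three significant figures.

5.12 MJ/m²

cos h₀ = −tan(+53.3°) tan(-19.700°) = 0.4804, h₀ = 1.0697 rad.
Bracket: h₀ sin ϕ sin δ + cos ϕ cos δ sin h₀ = 1.0697×0.80178×-0.33710 + 0.59763×0.94147×0.87707 = -0.289119 + 0.493484 = 0.204365.
Q̄ = (S_0/π) × [bracket] = (2062/π) × 0.204365 = 134.14 W/m².
Daily total = Q̄ × 10.60 h × 3600 s/h = 134.14 × 10.60 × 3600 / 10⁶ = 5.119 MJ/m².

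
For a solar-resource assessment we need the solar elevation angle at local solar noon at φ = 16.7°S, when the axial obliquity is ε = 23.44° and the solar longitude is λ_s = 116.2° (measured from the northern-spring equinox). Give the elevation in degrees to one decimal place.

52.4°

Solar declination: sin δ = sin ε · sin λ_s = sin 23.44° × sin 116.2° = 0.35692, so δ = +20.911°.
At local noon the hour angle is zero, so the zenith angle equals |φ − δ| = |-16.7° − (+20.911°)| = 37.611°.
Elevation = 90° − 37.611° = 52.4°.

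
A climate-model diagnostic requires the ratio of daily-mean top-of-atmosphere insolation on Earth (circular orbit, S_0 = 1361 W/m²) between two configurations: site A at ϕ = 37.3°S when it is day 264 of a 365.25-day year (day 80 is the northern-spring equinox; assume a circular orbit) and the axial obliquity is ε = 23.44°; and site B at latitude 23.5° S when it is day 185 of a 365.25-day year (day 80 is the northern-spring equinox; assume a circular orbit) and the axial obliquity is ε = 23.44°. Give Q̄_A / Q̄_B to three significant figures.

— Configuration A (ϕ=-37.3°):
Solar longitude: L_s = 360° × (264 − 80)/365.25 = 181.355°.
sin δ = sin 23.44° × sin 181.355° = -0.00941, so δ = -0.539°.
cos h₀ = −tan(-37.3°) tan(-0.539°) = -0.0072, h₀ = 1.5780 rad.
Bracket: h₀ sin ϕ sin δ + cos ϕ cos δ sin h₀ = 1.5780×-0.60599×-0.00941 + 0.79547×0.99996×0.99997 = 0.008998 + 0.795414 = 0.804412.
Q̄ = (S_0/π) × [bracket] = (1361/π) × 0.804412 = 348.49 W/m².
— Configuration B (ϕ=-23.5°):
Solar longitude: L_s = 360° × (185 − 80)/365.25 = 103.491°.
sin δ = sin 23.44° × sin 103.491° = 0.38681, so δ = +22.756°.
cos h₀ = −tan(-23.5°) tan(+22.756°) = 0.1824, h₀ = 1.3874 rad.
Bracket: h₀ sin ϕ sin δ + cos ϕ cos δ sin h₀ = 1.3874×-0.39875×0.38681 + 0.91706×0.92216×0.98323 = -0.213993 + 0.831494 = 0.617501.
Q̄ = (S_0/π) × [bracket] = (1361/π) × 0.617501 = 267.51 W/m².
Ratio Q̄_A / Q̄_B = 348.49 / 267.51 = 1.303.

Q̄_A / Q̄_B ≈ 1.30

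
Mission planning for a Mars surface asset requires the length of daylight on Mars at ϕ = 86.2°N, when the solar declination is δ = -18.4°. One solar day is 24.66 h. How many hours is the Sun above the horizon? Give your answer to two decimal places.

0.00 h

cos h₀ = −tan ϕ · tan δ = 5.0084 ≥ 1, so the Sun never rises (polar night) and h₀ = 0.
Daylight = 2h₀/(2π) × 24.66 h = (0.0000/π) × 24.66 = 0.00 h.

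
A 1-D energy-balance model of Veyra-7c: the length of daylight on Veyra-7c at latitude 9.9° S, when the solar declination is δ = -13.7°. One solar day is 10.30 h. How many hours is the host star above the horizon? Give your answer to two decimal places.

cos H₀ = −tan φ · tan δ = −tan(-9.9°) × tan(-13.700°) = -0.0425, so H₀ = 1.6134 rad = 92.44°.
Daylight = 2H₀/(2π) × 10.30 h = (1.6134/π) × 10.30 = 5.29 h.

5.29 h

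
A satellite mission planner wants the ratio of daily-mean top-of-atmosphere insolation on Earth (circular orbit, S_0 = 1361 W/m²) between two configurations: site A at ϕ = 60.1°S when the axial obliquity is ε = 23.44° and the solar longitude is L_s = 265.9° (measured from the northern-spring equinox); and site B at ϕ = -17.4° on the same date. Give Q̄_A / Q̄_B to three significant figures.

Q̄_A / Q̄_B ≈ 1.06

— Configuration A (ϕ=-60.1°):
Solar declination: sin δ = sin ε · sin L_s = sin 23.44° × sin 265.9° = -0.39677, so δ = -23.376°.
cos h₀ = −tan(-60.1°) tan(-23.376°) = -0.7517, h₀ = 2.4214 rad.
Bracket: h₀ sin ϕ sin δ + cos ϕ cos δ sin h₀ = 2.4214×-0.86690×-0.39677 + 0.49849×0.91792×0.65950 = 0.832865 + 0.301770 = 1.134635.
Q̄ = (S_0/π) × [bracket] = (1361/π) × 1.134635 = 491.55 W/m².
— Configuration B (ϕ=-17.4°):
cos h₀ = −tan(-17.4°) tan(-23.376°) = -0.1355, h₀ = 1.7067 rad.
Bracket: h₀ sin ϕ sin δ + cos ϕ cos δ sin h₀ = 1.7067×-0.29904×-0.39677 + 0.95424×0.91792×0.99078 = 0.202500 + 0.867840 = 1.070340.
Q̄ = (S_0/π) × [bracket] = (1361/π) × 1.070340 = 463.69 W/m².
Ratio Q̄_A / Q̄_B = 491.55 / 463.69 = 1.060.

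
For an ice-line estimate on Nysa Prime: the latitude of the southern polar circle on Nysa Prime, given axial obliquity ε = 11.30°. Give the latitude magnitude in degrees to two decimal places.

78.70°

The polar circle is the lowest latitude that experiences at least one full rotation of continuous darkness at the northern-summer solstice; it lies at |ϕ| = 90° − ε = 90° − 11.30° = 78.70°.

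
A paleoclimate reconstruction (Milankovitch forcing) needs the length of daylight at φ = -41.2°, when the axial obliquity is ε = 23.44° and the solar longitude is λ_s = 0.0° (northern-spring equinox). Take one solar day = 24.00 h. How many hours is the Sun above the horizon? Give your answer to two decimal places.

12.00 h

Solar declination: sin δ = sin ε · sin λ_s = sin 23.44° × sin 0.0° = 0.00000, so δ = +0.000°.
cos H₀ = −tan φ · tan δ = −tan(-41.2°) × tan(+0.000°) = 0.0000, so H₀ = 1.5708 rad = 90.00°.
Daylight = 2H₀/(2π) × 24.00 h = (1.5708/π) × 24.00 = 12.00 h.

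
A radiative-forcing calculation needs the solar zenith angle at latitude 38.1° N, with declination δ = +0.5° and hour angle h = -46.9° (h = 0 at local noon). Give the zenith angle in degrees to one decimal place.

θ_z = 57.1°

cos θ_z = sin ϕ sin δ + cos ϕ cos δ cos h = 0.005385 + 0.537672 = 0.543057.
θ_z = arccos(0.543057) = 57.1°.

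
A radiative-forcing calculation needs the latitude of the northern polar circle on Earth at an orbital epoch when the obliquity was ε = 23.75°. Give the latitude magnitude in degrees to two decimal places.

The polar circle is the lowest latitude that experiences at least one full rotation of continuous daylight at the northern-summer solstice; it lies at |φ| = 90° − ε = 90° − 23.75° = 66.25°.

66.25°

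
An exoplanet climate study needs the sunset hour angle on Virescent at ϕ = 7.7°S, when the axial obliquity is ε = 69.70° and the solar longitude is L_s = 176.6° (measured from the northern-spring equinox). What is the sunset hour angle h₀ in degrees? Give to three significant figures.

Solar declination: sin δ = sin ε · sin L_s = sin 69.70° × sin 176.6° = 0.05562, so δ = +3.189°.
cos h₀ = −tan ϕ · tan δ = −tan(-7.7°) × tan(+3.189°) = 0.0075, so h₀ = 1.5633 rad = 89.57°.

h₀ = 89.6°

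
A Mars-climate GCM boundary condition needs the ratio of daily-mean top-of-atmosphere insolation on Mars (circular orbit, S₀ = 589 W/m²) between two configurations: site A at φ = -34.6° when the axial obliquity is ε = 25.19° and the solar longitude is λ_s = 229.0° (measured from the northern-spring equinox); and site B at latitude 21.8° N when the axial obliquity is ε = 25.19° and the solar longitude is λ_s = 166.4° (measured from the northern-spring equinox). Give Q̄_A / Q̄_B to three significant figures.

Q̄_A / Q̄_B ≈ 1.11

— Configuration A (φ=-34.6°):
Solar declination: sin δ = sin ε · sin λ_s = sin 25.19° × sin 229.0° = -0.32122, so δ = -18.737°.
cos H₀ = −tan(-34.6°) tan(-18.737°) = -0.2340, H₀ = 1.8070 rad.
Bracket: H₀ sin φ sin δ + cos φ cos δ sin H₀ = 1.8070×-0.56784×-0.32122 + 0.82314×0.94700×0.97224 = 0.329600 + 0.757874 = 1.087474.
Q̄ = (S₀/π) × [bracket] = (589/π) × 1.087474 = 203.88 W/m².
— Configuration B (φ=+21.8°):
Solar declination: sin δ = sin ε · sin λ_s = sin 25.19° × sin 166.4° = 0.10008, so δ = +5.744°.
cos H₀ = −tan(+21.8°) tan(+5.744°) = -0.0402, H₀ = 1.6110 rad.
Bracket: H₀ sin φ sin δ + cos φ cos δ sin H₀ = 1.6110×0.37137×0.10008 + 0.92849×0.99498×0.99919 = 0.059876 + 0.923081 = 0.982957.
Q̄ = (S₀/π) × [bracket] = (589/π) × 0.982957 = 184.29 W/m².
Ratio Q̄_A / Q̄_B = 203.88 / 184.29 = 1.106.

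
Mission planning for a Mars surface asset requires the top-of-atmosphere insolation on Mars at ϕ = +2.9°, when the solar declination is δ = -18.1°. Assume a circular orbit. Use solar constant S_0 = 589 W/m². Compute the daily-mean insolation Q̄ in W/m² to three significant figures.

cos h₀ = −tan(+2.9°) tan(-18.100°) = 0.0166, h₀ = 1.5542 rad.
Bracket: h₀ sin ϕ sin δ + cos ϕ cos δ sin h₀ = 1.5542×0.05059×-0.31068 + 0.99872×0.95052×0.99986 = -0.024428 + 0.949170 = 0.924742.
Q̄ = (S_0/π) × [bracket] = (589/π) × 0.924742 = 173.4 W/m².

Q̄ ≈ 173 W/m²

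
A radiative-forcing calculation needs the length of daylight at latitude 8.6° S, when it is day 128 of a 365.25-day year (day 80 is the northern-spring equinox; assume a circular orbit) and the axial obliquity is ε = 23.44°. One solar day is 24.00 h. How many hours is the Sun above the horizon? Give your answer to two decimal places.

11.65 h

Solar longitude: λ_s = 360° × (128 − 80)/365.25 = 47.310°.
sin δ = sin 23.44° × sin 47.310° = 0.29239, so δ = +17.001°.
cos H₀ = −tan φ · tan δ = −tan(-8.6°) × tan(+17.001°) = 0.0462, so H₀ = 1.5245 rad = 87.35°.
Daylight = 2H₀/(2π) × 24.00 h = (1.5245/π) × 24.00 = 11.65 h.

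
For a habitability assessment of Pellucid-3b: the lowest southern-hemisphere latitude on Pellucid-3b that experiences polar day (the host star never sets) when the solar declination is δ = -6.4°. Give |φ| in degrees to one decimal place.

|φ| = 83.6°

Polar day requires cos H₀ = −tan φ tan δ ≤ −1, i.e. tan φ tan δ ≥ 1.
The boundary is |tan φ| · |tan δ| = 1, so |φ| = 90° − |δ| = 90° − 6.4° = 83.6° in the southern hemisphere.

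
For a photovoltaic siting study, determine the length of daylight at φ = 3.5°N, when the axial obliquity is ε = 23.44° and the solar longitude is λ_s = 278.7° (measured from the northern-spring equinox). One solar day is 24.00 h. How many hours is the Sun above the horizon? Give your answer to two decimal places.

Solar declination: sin δ = sin ε · sin λ_s = sin 23.44° × sin 278.7° = -0.39321, so δ = -23.154°.
cos H₀ = −tan φ · tan δ = −tan(+3.5°) × tan(-23.154°) = 0.0262, so H₀ = 1.5446 rad = 88.50°.
Daylight = 2H₀/(2π) × 24.00 h = (1.5446/π) × 24.00 = 11.80 h.

11.80 h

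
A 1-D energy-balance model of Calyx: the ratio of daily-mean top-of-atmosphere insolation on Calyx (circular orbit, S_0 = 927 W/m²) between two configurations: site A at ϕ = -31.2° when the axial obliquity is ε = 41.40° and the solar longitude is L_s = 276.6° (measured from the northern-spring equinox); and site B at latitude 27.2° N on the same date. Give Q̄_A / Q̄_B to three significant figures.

Q̄_A / Q̄_B ≈ 4.76

— Configuration A (ϕ=-31.2°):
Solar declination: sin δ = sin ε · sin L_s = sin 41.40° × sin 276.6° = -0.65693, so δ = -41.066°.
cos h₀ = −tan(-31.2°) tan(-41.066°) = -0.5277, h₀ = 2.1267 rad.
Bracket: h₀ sin ϕ sin δ + cos ϕ cos δ sin h₀ = 2.1267×-0.51803×-0.65693 + 0.85536×0.75395×0.84944 = 0.723736 + 0.547803 = 1.271539.
Q̄ = (S_0/π) × [bracket] = (927/π) × 1.271539 = 375.20 W/m².
— Configuration B (ϕ=+27.2°):
cos h₀ = −tan(+27.2°) tan(-41.066°) = 0.4478, h₀ = 1.1065 rad.
Bracket: h₀ sin ϕ sin δ + cos ϕ cos δ sin h₀ = 1.1065×0.45710×-0.65693 + 0.88942×0.75395×0.89414 = -0.332263 + 0.599591 = 0.267328.
Q̄ = (S_0/π) × [bracket] = (927/π) × 0.267328 = 78.881 W/m².
Ratio Q̄_A / Q̄_B = 375.20 / 78.881 = 4.757.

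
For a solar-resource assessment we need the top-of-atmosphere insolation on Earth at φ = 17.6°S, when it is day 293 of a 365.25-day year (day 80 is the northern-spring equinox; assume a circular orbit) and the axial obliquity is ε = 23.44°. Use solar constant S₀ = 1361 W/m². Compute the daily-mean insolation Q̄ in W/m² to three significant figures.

Q̄ ≈ 446 W/m²

Solar longitude: λ_s = 360° × (293 − 80)/365.25 = 209.938°.
sin δ = sin 23.44° × sin 209.938° = -0.19852, so δ = -11.451°.
cos H₀ = −tan(-17.6°) tan(-11.451°) = -0.0643, H₀ = 1.6351 rad.
Bracket: H₀ sin φ sin δ + cos φ cos δ sin H₀ = 1.6351×-0.30237×-0.19852 + 0.95319×0.98010×0.99793 = 0.098149 + 0.932288 = 1.030437.
Q̄ = (S₀/π) × [bracket] = (1361/π) × 1.030437 = 446.4 W/m².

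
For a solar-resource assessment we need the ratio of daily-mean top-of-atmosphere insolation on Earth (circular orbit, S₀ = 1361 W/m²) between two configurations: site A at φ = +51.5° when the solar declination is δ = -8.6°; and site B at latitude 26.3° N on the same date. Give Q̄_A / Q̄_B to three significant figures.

Q̄_A / Q̄_B ≈ 0.564

— Configuration A (φ=+51.5°):
cos H₀ = −tan(+51.5°) tan(-8.600°) = 0.1901, H₀ = 1.3795 rad.
Bracket: H₀ sin φ sin δ + cos φ cos δ sin H₀ = 1.3795×0.78261×-0.14954 + 0.62251×0.98876×0.98176 = -0.161445 + 0.604286 = 0.442841.
Q̄ = (S₀/π) × [bracket] = (1361/π) × 0.442841 = 191.85 W/m².
— Configuration B (φ=+26.3°):
cos H₀ = −tan(+26.3°) tan(-8.600°) = 0.0747, H₀ = 1.4960 rad.
Bracket: H₀ sin φ sin δ + cos φ cos δ sin H₀ = 1.4960×0.44307×-0.14954 + 0.89649×0.98876×0.99720 = -0.099120 + 0.883931 = 0.784811.
Q̄ = (S₀/π) × [bracket] = (1361/π) × 0.784811 = 340.00 W/m².
Ratio Q̄_A / Q̄_B = 191.85 / 340.00 = 0.5643.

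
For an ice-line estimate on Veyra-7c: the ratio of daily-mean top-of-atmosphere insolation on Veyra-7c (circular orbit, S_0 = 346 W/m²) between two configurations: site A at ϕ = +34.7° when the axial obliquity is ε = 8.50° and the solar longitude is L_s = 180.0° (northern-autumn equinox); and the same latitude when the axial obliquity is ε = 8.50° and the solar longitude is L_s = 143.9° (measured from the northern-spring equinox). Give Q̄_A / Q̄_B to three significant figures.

Q̄_A / Q̄_B ≈ 0.915

— Configuration A (ϕ=+34.7°):
Solar declination: sin δ = sin ε · sin L_s = sin 8.50° × sin 180.0° = 0.00000, so δ = +0.000°.
cos h₀ = −tan(+34.7°) tan(+0.000°) = -0.0000, h₀ = 1.5708 rad.
Bracket: h₀ sin ϕ sin δ + cos ϕ cos δ sin h₀ = 1.5708×0.56928×0.00000 + 0.82214×1.00000×1.00000 = 0.000000 + 0.822140 = 0.822140.
Q̄ = (S_0/π) × [bracket] = (346/π) × 0.822140 = 90.547 W/m².
— Configuration B (ϕ=+34.7°):
Solar declination: sin δ = sin ε · sin L_s = sin 8.50° × sin 143.9° = 0.08709, so δ = +4.996°.
cos h₀ = −tan(+34.7°) tan(+4.996°) = -0.0605, h₀ = 1.6314 rad.
Bracket: h₀ sin ϕ sin δ + cos ϕ cos δ sin h₀ = 1.6314×0.56928×0.08709 + 0.82214×0.99620×0.99817 = 0.080883 + 0.817517 = 0.898400.
Q̄ = (S_0/π) × [bracket] = (346/π) × 0.898400 = 98.945 W/m².
Ratio Q̄_A / Q̄_B = 90.547 / 98.945 = 0.9151.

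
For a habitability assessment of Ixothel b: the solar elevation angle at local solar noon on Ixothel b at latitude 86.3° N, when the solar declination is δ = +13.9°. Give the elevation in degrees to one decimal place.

17.6°

At local noon the hour angle is zero, so the zenith angle equals |φ − δ| = |+86.3° − (+13.900°)| = 72.400°.
Elevation = 90° − 72.400° = 17.6°.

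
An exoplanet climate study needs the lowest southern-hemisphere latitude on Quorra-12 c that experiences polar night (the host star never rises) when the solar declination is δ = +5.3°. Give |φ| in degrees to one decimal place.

|φ| = 84.7°

Polar night requires cos H₀ = −tan φ tan δ ≥ 1, i.e. tan φ tan δ ≤ −1.
The boundary is |tan φ| · |tan δ| = 1, so |φ| = 90° − |δ| = 90° − 5.3° = 84.7° in the southern hemisphere.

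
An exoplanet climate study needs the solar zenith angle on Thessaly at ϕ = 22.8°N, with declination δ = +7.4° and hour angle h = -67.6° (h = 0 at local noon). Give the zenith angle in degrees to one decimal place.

θ_z = 66.5°

cos θ_z = sin ϕ sin δ + cos ϕ cos δ cos h = 0.049910 + 0.348369 = 0.398279.
θ_z = arccos(0.398279) = 66.5°.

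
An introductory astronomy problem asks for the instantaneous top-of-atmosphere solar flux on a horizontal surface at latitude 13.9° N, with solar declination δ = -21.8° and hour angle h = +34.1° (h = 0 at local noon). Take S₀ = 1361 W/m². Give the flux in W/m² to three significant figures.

cos θ_z = sin φ sin δ + cos φ cos δ cos h = -0.089213 + 0.746328 = 0.657115.
Flux = S₀ · cos θ_z = 1361 × 0.657115 = 894.3 W/m².

894 W/m²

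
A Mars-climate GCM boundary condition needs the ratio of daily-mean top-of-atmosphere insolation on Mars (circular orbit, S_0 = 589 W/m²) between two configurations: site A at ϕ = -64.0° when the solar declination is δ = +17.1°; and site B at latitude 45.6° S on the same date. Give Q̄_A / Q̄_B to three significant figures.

Q̄_A / Q̄_B ≈ 0.243

— Configuration A (ϕ=-64.0°):
cos h₀ = −tan(-64.0°) tan(+17.100°) = 0.6308, h₀ = 0.8883 rad.
Bracket: h₀ sin ϕ sin δ + cos ϕ cos δ sin h₀ = 0.8883×-0.89879×0.29404 + 0.43837×0.95579×0.77598 = -0.234760 + 0.325128 = 0.090368.
Q̄ = (S_0/π) × [bracket] = (589/π) × 0.090368 = 16.943 W/m².
— Configuration B (ϕ=-45.6°):
cos h₀ = −tan(-45.6°) tan(+17.100°) = 0.3142, h₀ = 1.2512 rad.
Bracket: h₀ sin ϕ sin δ + cos ϕ cos δ sin h₀ = 1.2512×-0.71447×0.29404 + 0.69966×0.95579×0.94937 = -0.262856 + 0.634870 = 0.372014.
Q̄ = (S_0/π) × [bracket] = (589/π) × 0.372014 = 69.747 W/m².
Ratio Q̄_A / Q̄_B = 16.943 / 69.747 = 0.2429.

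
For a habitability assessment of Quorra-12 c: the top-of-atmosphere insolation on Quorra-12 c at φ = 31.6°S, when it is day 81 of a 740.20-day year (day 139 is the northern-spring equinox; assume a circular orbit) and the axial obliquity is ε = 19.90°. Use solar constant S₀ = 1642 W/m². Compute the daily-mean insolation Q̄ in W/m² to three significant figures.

Q̄ ≈ 511 W/m²

Solar longitude: λ_s = 360° × (81 − 139)/740.20 = -28.209°, i.e. -28.209° + 360° = 331.791°.
sin δ = sin 19.90° × sin 331.791° = -0.16089, so δ = -9.259°.
cos H₀ = −tan(-31.6°) tan(-9.259°) = -0.1003, H₀ = 1.6713 rad.
Bracket: H₀ sin φ sin δ + cos φ cos δ sin H₀ = 1.6713×-0.52399×-0.16089 + 0.85173×0.98697×0.99496 = 0.140899 + 0.836395 = 0.977294.
Q̄ = (S₀/π) × [bracket] = (1642/π) × 0.977294 = 510.8 W/m².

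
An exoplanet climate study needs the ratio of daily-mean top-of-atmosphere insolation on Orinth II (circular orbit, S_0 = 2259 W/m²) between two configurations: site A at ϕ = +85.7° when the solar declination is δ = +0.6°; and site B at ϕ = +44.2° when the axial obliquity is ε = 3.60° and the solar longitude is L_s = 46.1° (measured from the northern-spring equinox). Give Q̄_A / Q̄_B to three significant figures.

— Configuration A (ϕ=+85.7°):
cos h₀ = −tan(+85.7°) tan(+0.600°) = -0.1393, h₀ = 1.7105 rad.
Bracket: h₀ sin ϕ sin δ + cos ϕ cos δ sin h₀ = 1.7105×0.99719×0.01047 + 0.07498×0.99995×0.99025 = 0.017859 + 0.074245 = 0.092104.
Q̄ = (S_0/π) × [bracket] = (2259/π) × 0.092104 = 66.228 W/m².
— Configuration B (ϕ=+44.2°):
Solar declination: sin δ = sin ε · sin L_s = sin 3.60° × sin 46.1° = 0.04524, so δ = +2.593°.
cos h₀ = −tan(+44.2°) tan(+2.593°) = -0.0440, h₀ = 1.6149 rad.
Bracket: h₀ sin ϕ sin δ + cos ϕ cos δ sin h₀ = 1.6149×0.69717×0.04524 + 0.71691×0.99898×0.99903 = 0.050934 + 0.715484 = 0.766418.
Q̄ = (S_0/π) × [bracket] = (2259/π) × 0.766418 = 551.10 W/m².
Ratio Q̄_A / Q̄_B = 66.228 / 551.10 = 0.1202.

Q̄_A / Q̄_B ≈ 0.120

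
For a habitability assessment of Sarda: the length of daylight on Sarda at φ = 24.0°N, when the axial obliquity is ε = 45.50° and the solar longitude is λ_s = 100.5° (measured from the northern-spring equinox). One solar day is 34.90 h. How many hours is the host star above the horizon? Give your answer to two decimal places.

Solar declination: sin δ = sin ε · sin λ_s = sin 45.50° × sin 100.5° = 0.70131, so δ = +44.532°.
cos H₀ = −tan φ · tan δ = −tan(+24.0°) × tan(+44.532°) = -0.4380, so H₀ = 2.0242 rad = 115.98°.
Daylight = 2H₀/(2π) × 34.90 h = (2.0242/π) × 34.90 = 22.49 h.

22.49 h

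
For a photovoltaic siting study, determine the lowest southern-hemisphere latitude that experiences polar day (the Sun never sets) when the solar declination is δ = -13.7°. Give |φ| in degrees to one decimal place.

Polar day requires cos H₀ = −tan φ tan δ ≤ −1, i.e. tan φ tan δ ≥ 1.
The boundary is |tan φ| · |tan δ| = 1, so |φ| = 90° − |δ| = 90° − 13.7° = 76.3° in the southern hemisphere.

|φ| = 76.3°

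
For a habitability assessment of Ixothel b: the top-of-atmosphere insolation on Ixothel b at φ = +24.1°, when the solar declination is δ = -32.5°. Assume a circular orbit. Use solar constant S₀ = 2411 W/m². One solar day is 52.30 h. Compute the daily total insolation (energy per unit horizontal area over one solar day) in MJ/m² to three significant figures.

66.0 MJ/m²

cos H₀ = −tan(+24.1°) tan(-32.500°) = 0.2850, H₀ = 1.2818 rad.
Bracket: H₀ sin φ sin δ + cos φ cos δ sin H₀ = 1.2818×0.40833×-0.53730 + 0.91283×0.84339×0.95853 = -0.281221 + 0.737945 = 0.456724.
Q̄ = (S₀/π) × [bracket] = (2411/π) × 0.456724 = 350.51 W/m².
Daily total = Q̄ × 52.30 h × 3600 s/h = 350.51 × 52.30 × 3600 / 10⁶ = 65.99 MJ/m².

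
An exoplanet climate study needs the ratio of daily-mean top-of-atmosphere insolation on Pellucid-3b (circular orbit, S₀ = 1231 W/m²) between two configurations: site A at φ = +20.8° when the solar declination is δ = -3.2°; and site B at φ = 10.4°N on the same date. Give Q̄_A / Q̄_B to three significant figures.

Q̄_A / Q̄_B ≈ 0.934

— Configuration A (φ=+20.8°):
cos H₀ = −tan(+20.8°) tan(-3.200°) = 0.0212, H₀ = 1.5496 rad.
Bracket: H₀ sin φ sin δ + cos φ cos δ sin H₀ = 1.5496×0.35511×-0.05582 + 0.93483×0.99844×0.99977 = -0.030717 + 0.933157 = 0.902440.
Q̄ = (S₀/π) × [bracket] = (1231/π) × 0.902440 = 353.61 W/m².
— Configuration B (φ=+10.4°):
cos H₀ = −tan(+10.4°) tan(-3.200°) = 0.0103, H₀ = 1.5605 rad.
Bracket: H₀ sin φ sin δ + cos φ cos δ sin H₀ = 1.5605×0.18052×-0.05582 + 0.98357×0.99844×0.99995 = -0.015725 + 0.981987 = 0.966262.
Q̄ = (S₀/π) × [bracket] = (1231/π) × 0.966262 = 378.62 W/m².
Ratio Q̄_A / Q̄_B = 353.61 / 378.62 = 0.9339.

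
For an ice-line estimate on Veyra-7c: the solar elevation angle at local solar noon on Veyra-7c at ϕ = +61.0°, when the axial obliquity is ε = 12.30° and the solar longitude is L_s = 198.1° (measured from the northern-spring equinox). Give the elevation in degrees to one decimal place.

Solar declination: sin δ = sin ε · sin L_s = sin 12.30° × sin 198.1° = -0.06618, so δ = -3.795°.
At local noon the hour angle is zero, so the zenith angle equals |ϕ − δ| = |+61.0° − (-3.795°)| = 64.795°.
Elevation = 90° − 64.795° = 25.2°.

25.2°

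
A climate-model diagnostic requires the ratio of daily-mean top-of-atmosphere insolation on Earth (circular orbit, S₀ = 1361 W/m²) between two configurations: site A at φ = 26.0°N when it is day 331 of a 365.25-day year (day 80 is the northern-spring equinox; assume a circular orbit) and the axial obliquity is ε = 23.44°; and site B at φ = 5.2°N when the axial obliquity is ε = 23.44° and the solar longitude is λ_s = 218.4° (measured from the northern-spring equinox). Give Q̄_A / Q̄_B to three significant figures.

— Configuration A (φ=+26.0°):
Solar longitude: λ_s = 360° × (331 − 80)/365.25 = 247.392°.
sin δ = sin 23.44° × sin 247.392° = -0.36722, so δ = -21.544°.
cos H₀ = −tan(+26.0°) tan(-21.544°) = 0.1926, H₀ = 1.3770 rad.
Bracket: H₀ sin φ sin δ + cos φ cos δ sin H₀ = 1.3770×0.43837×-0.36722 + 0.89879×0.93013×0.98129 = -0.221667 + 0.820350 = 0.598683.
Q̄ = (S₀/π) × [bracket] = (1361/π) × 0.598683 = 259.36 W/m².
— Configuration B (φ=+5.2°):
Solar declination: sin δ = sin ε · sin λ_s = sin 23.44° × sin 218.4° = -0.24709, so δ = -14.305°.
cos H₀ = −tan(+5.2°) tan(-14.305°) = 0.0232, H₀ = 1.5476 rad.
Bracket: H₀ sin φ sin δ + cos φ cos δ sin H₀ = 1.5476×0.09063×-0.24709 + 0.99588×0.96899×0.99973 = -0.034657 + 0.964737 = 0.930080.
Q̄ = (S₀/π) × [bracket] = (1361/π) × 0.930080 = 402.93 W/m².
Ratio Q̄_A / Q̄_B = 259.36 / 402.93 = 0.6437.

Q̄_A / Q̄_B ≈ 0.644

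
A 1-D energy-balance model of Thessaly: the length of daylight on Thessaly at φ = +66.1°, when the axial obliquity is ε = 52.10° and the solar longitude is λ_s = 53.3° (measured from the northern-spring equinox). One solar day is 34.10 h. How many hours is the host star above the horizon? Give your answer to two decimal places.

34.10 h

Solar declination: sin δ = sin ε · sin λ_s = sin 52.10° × sin 53.3° = 0.63267, so δ = +39.247°.
Sunrise equation: cos H₀ = −tan φ · tan δ = -1.8436 ≤ −1, so the host star never sets (polar day) and H₀ = π.
Daylight = 2H₀/(2π) × 34.10 h = (3.1416/π) × 34.10 = 34.10 h.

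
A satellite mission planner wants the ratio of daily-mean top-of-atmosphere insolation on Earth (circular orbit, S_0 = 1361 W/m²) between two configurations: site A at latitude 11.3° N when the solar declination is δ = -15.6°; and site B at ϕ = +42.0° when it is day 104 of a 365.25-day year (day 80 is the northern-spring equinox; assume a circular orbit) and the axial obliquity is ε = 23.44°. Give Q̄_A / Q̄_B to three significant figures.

— Configuration A (ϕ=+11.3°):
cos h₀ = −tan(+11.3°) tan(-15.600°) = 0.0558, h₀ = 1.5150 rad.
Bracket: h₀ sin ϕ sin δ + cos ϕ cos δ sin h₀ = 1.5150×0.19595×-0.26892 + 0.98061×0.96316×0.99844 = -0.079833 + 0.943011 = 0.863178.
Q̄ = (S_0/π) × [bracket] = (1361/π) × 0.863178 = 373.95 W/m².
— Configuration B (ϕ=+42.0°):
Solar longitude: L_s = 360° × (104 − 80)/365.25 = 23.655°.
sin δ = sin 23.44° × sin 23.655° = 0.15960, so δ = +9.184°.
cos h₀ = −tan(+42.0°) tan(+9.184°) = -0.1456, h₀ = 1.7169 rad.
Bracket: h₀ sin ϕ sin δ + cos ϕ cos δ sin h₀ = 1.7169×0.66913×0.15960 + 0.74314×0.98718×0.98935 = 0.183353 + 0.725800 = 0.909153.
Q̄ = (S_0/π) × [bracket] = (1361/π) × 0.909153 = 393.86 W/m².
Ratio Q̄_A / Q̄_B = 373.95 / 393.86 = 0.9494.

Q̄_A / Q̄_B ≈ 0.949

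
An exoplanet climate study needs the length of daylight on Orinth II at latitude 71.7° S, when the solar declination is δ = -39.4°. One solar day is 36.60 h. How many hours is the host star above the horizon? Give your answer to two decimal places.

36.60 h

Sunrise equation: cos h₀ = −tan ϕ · tan δ = -2.4837 ≤ −1, so the host star never sets (polar day) and h₀ = π.
Daylight = 2h₀/(2π) × 36.60 h = (3.1416/π) × 36.60 = 36.60 h.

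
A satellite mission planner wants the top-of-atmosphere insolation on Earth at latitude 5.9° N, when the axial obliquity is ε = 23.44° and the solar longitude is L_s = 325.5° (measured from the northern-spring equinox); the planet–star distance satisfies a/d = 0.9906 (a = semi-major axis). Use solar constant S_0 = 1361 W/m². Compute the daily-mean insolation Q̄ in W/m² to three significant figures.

Solar declination: sin δ = sin ε · sin L_s = sin 23.44° × sin 325.5° = -0.22531, so δ = -13.021°.
cos h₀ = −tan(+5.9°) tan(-13.021°) = 0.0239, h₀ = 1.5469 rad.
Bracket: h₀ sin ϕ sin δ + cos ϕ cos δ sin h₀ = 1.5469×0.10279×-0.22531 + 0.99470×0.97429×0.99971 = -0.035826 + 0.968845 = 0.933019.
Inverse-square distance factor (a/d)² = 0.9906² = 0.981288.
Q̄ = (S_0/π) × 0.981288 × [bracket] = (1361/π) × 0.981288 × 0.933019 = 396.6 W/m².

Q̄ ≈ 397 W/m²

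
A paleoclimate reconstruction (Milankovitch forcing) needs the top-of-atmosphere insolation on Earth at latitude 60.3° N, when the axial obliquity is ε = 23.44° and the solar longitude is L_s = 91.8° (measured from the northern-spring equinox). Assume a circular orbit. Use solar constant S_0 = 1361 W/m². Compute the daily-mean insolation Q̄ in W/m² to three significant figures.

Q̄ ≈ 492 W/m²

Solar declination: sin δ = sin ε · sin L_s = sin 23.44° × sin 91.8° = 0.39759, so δ = +23.428°.
cos h₀ = −tan(+60.3°) tan(+23.428°) = -0.7597, h₀ = 2.4336 rad.
Bracket: h₀ sin ϕ sin δ + cos ϕ cos δ sin h₀ = 2.4336×0.86863×0.39759 + 0.49546×0.91756×0.65030 = 0.840465 + 0.295636 = 1.136101.
Q̄ = (S_0/π) × [bracket] = (1361/π) × 1.136101 = 492.2 W/m².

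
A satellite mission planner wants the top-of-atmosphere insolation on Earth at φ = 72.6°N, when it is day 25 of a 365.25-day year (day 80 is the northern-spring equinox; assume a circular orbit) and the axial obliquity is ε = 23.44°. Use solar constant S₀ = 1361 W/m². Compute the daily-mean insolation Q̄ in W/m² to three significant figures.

Solar longitude: λ_s = 360° × (25 − 80)/365.25 = -54.209°, i.e. -54.209° + 360° = 305.791°.
sin δ = sin 23.44° × sin 305.791° = -0.32267, so δ = -18.824°.
cos H₀ = −tan(+72.6°) tan(-18.824°) = 1.0878 ≥ 1 ⇒ polar night, H₀ = 0 and Q̄ = 0.

Q̄ ≈ 0.00 W/m²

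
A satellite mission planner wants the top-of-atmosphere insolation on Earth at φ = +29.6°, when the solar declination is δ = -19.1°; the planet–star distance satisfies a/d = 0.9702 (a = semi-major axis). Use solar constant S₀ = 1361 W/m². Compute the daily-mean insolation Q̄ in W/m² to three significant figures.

cos H₀ = −tan(+29.6°) tan(-19.100°) = 0.1967, H₀ = 1.3728 rad.
Bracket: H₀ sin φ sin δ + cos φ cos δ sin H₀ = 1.3728×0.49394×-0.32722 + 0.86949×0.94495×0.98046 = -0.221882 + 0.805570 = 0.583688.
Inverse-square distance factor (a/d)² = 0.9702² = 0.941288.
Q̄ = (S₀/π) × 0.941288 × [bracket] = (1361/π) × 0.941288 × 0.583688 = 238.0 W/m².

Q̄ ≈ 238 W/m²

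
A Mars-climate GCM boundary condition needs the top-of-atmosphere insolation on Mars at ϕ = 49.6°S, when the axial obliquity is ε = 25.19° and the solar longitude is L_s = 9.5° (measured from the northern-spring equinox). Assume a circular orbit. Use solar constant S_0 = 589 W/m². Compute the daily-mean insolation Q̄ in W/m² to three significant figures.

Q̄ ≈ 106 W/m²

Solar declination: sin δ = sin ε · sin L_s = sin 25.19° × sin 9.5° = 0.07025, so δ = +4.028°.
cos h₀ = −tan(-49.6°) tan(+4.028°) = 0.0827, h₀ = 1.4880 rad.
Bracket: h₀ sin ϕ sin δ + cos ϕ cos δ sin h₀ = 1.4880×-0.76154×0.07025 + 0.64812×0.99753×0.99657 = -0.079605 + 0.644302 = 0.564697.
Q̄ = (S_0/π) × [bracket] = (589/π) × 0.564697 = 105.9 W/m².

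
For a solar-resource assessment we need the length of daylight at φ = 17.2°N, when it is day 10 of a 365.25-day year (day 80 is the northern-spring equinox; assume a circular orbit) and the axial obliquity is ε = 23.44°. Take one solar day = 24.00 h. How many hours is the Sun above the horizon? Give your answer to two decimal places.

11.05 h

Solar longitude: λ_s = 360° × (10 − 80)/365.25 = -68.994°, i.e. -68.994° + 360° = 291.006°.
sin δ = sin 23.44° × sin 291.006° = -0.37135, so δ = -21.799°.
cos H₀ = −tan φ · tan δ = −tan(+17.2°) × tan(-21.799°) = 0.1238, so H₀ = 1.4467 rad = 82.89°.
Daylight = 2H₀/(2π) × 24.00 h = (1.4467/π) × 24.00 = 11.05 h.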